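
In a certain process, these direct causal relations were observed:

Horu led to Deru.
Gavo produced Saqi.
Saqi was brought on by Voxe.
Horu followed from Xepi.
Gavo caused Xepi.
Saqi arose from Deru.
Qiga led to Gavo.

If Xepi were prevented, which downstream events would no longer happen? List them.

Downstream of Xepi: Horu, Deru, Saqi.
Of those, still caused via another path: Saqi.
The remainder have no surviving cause.

Deru, Horu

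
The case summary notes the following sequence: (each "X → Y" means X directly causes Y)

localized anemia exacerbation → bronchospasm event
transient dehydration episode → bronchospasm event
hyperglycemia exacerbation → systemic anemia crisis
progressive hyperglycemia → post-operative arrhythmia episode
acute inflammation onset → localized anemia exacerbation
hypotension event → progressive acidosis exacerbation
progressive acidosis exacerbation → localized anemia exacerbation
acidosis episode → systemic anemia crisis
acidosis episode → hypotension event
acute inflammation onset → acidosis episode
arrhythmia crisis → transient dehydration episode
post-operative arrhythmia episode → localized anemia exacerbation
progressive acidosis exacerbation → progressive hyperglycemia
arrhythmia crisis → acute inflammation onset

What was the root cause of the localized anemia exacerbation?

the arrhythmia crisis

Tracing upstream from the localized anemia exacerbation: the localized anemia exacerbation ← the acute inflammation onset ← the arrhythmia crisis.
The arrhythmia crisis has no stated cause, so it is the root.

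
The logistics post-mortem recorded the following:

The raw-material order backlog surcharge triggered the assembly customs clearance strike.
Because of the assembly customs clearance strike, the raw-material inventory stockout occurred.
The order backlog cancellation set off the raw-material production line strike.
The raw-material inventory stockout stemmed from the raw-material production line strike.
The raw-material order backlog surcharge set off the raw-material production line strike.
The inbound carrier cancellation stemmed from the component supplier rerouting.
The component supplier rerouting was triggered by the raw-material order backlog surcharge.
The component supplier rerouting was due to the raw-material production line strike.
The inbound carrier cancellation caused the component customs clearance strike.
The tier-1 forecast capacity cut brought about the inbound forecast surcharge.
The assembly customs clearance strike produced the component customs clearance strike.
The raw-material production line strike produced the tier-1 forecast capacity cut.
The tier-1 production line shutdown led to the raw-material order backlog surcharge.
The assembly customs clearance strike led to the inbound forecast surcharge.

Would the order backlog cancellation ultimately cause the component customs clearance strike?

Yes

There is a causal chain: the order backlog cancellation → the raw-material production line strike → the component supplier rerouting → the inbound carrier cancellation → the component customs clearance strike.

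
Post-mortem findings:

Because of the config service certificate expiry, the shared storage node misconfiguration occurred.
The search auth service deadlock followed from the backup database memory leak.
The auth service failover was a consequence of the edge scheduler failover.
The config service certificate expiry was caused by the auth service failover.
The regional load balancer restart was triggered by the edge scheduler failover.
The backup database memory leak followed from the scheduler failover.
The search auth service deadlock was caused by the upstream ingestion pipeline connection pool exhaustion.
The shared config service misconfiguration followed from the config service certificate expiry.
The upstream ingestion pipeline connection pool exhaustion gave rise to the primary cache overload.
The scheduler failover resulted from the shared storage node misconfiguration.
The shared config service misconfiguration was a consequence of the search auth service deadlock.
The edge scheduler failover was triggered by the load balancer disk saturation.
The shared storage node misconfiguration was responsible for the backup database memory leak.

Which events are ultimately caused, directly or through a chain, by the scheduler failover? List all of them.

the backup database memory leak, the search auth service deadlock, the shared config service misconfiguration

Direct effects: the backup database memory leak.
2 steps out: the search auth service deadlock.
3 steps out: the shared config service misconfiguration.
Not reachable from it: the load balancer disk saturation, the edge scheduler failover, the regional load balancer restart, the auth service failover, the config service certificate expiry, the upstream ingestion pipeline connection pool exhaustion, the shared storage node misconfiguration, the primary cache overload.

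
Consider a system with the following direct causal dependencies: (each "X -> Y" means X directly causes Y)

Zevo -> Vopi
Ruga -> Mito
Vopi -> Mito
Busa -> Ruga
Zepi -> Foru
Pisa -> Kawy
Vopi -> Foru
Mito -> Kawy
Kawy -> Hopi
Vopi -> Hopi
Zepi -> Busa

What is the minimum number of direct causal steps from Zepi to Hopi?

Shortest chain: Zepi → Busa → Ruga → Mito → Kawy → Hopi.

5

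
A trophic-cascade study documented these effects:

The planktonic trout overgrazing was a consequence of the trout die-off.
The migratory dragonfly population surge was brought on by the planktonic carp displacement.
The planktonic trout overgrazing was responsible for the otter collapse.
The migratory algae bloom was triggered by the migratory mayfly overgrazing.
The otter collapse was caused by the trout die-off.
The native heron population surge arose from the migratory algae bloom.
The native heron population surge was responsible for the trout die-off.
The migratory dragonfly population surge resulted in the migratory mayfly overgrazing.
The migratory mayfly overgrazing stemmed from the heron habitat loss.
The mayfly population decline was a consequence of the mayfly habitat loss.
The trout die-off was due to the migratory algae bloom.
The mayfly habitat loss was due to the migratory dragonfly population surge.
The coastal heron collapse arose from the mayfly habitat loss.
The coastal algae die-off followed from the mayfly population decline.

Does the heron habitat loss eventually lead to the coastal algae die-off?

The heron habitat loss leads to the migratory mayfly overgrazing, the migratory algae bloom, the native heron population surge, the trout die-off, the planktonic trout overgrazing, the otter collapse; the coastal algae die-off is not among them.

No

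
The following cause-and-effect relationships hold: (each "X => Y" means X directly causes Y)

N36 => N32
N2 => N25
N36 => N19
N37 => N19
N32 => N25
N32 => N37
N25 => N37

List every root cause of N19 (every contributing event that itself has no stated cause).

Tracing upstream from N19: N19 ← N36.
A separate upstream branch: N19 ← N37 ← N25 ← N2.
Each of those chain origins has no stated cause.

N2, N36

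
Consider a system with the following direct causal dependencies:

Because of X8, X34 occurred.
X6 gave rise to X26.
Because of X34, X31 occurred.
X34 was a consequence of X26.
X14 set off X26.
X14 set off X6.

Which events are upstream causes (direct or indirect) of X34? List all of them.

X14, X26, X6, X8

Immediate causes of X34: X26, X8.
Further upstream: X14, X6.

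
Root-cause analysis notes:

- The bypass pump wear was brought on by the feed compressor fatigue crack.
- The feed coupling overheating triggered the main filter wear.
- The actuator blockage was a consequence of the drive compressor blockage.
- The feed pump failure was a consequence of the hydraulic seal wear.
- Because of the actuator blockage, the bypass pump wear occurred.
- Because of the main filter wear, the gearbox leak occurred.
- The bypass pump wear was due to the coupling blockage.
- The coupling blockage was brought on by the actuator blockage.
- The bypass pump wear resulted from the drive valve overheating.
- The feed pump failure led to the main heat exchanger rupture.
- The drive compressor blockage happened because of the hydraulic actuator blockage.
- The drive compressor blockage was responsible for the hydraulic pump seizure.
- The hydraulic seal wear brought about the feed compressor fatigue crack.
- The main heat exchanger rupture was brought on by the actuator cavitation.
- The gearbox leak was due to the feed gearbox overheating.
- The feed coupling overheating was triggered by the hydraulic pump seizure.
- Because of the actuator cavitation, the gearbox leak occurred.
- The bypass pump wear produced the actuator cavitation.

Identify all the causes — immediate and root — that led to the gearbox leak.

the actuator blockage, the actuator cavitation, the bypass pump wear, the coupling blockage, the drive compressor blockage, the drive valve overheating, the feed compressor fatigue crack, the feed coupling overheating, the feed gearbox overheating, the hydraulic actuator blockage, the hydraulic pump seizure, the hydraulic seal wear, the main filter wear

Immediate causes of the gearbox leak: the feed gearbox overheating, the actuator cavitation, the main filter wear.
Further upstream: the drive valve overheating, the hydraulic seal wear, the hydraulic actuator blockage, the drive compressor blockage, the actuator blockage, the coupling blockage, the feed compressor fatigue crack, the hydraulic pump seizure, the feed coupling overheating, the bypass pump wear.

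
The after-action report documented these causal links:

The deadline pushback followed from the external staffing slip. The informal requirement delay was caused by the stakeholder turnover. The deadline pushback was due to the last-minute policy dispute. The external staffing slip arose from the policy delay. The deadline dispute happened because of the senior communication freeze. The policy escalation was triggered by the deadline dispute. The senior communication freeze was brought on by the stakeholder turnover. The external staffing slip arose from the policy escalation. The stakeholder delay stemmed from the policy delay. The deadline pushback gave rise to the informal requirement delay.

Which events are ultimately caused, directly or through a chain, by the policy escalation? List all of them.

the deadline pushback, the external staffing slip, the informal requirement delay

Direct effects: the external staffing slip.
2 steps out: the deadline pushback.
3 steps out: the informal requirement delay.
Not reachable from it: the stakeholder turnover, the senior communication freeze, the policy delay, the stakeholder delay, the deadline dispute, the last-minute policy dispute.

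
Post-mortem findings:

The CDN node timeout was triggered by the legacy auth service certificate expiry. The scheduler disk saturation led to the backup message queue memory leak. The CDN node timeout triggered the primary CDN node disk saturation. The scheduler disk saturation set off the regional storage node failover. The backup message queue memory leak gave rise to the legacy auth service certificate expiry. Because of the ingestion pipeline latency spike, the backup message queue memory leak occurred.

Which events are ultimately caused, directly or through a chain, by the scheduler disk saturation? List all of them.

the CDN node timeout, the backup message queue memory leak, the legacy auth service certificate expiry, the primary CDN node disk saturation, the regional storage node failover

Direct effects: the backup message queue memory leak, the regional storage node failover.
2 steps out: the legacy auth service certificate expiry.
3 steps out: the CDN node timeout.
4 steps out: the primary CDN node disk saturation.
Not reachable from it: the ingestion pipeline latency spike.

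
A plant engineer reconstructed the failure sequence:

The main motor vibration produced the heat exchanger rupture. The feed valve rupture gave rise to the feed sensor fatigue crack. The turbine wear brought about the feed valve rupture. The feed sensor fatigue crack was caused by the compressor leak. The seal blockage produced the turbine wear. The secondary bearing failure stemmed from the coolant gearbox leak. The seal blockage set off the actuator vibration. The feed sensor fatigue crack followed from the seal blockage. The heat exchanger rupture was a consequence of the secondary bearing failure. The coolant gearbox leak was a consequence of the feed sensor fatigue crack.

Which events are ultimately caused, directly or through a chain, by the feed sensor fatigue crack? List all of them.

the coolant gearbox leak, the heat exchanger rupture, the secondary bearing failure

Direct effects: the coolant gearbox leak.
2 steps out: the secondary bearing failure.
3 steps out: the heat exchanger rupture.
Not reachable from it: the seal blockage, the turbine wear, the feed valve rupture, the compressor leak, the actuator vibration, the main motor vibration.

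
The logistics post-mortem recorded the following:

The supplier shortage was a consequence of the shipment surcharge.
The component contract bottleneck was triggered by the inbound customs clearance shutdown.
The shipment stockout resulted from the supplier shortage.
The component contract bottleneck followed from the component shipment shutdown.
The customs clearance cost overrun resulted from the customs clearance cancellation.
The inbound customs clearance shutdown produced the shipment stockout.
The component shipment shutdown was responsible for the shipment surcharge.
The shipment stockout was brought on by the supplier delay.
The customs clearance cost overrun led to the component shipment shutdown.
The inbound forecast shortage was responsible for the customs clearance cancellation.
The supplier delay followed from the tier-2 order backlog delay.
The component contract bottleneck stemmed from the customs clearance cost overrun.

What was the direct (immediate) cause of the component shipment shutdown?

Upstream contributors include the inbound forecast shortage, the customs clearance cancellation, but only the customs clearance cost overrun feeds directly into the component shipment shutdown.

the customs clearance cost overrun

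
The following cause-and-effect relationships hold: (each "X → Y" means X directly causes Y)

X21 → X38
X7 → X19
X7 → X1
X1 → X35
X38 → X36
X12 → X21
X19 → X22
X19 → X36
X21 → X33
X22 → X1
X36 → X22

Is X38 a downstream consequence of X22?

No

X22 leads to X1, X35; X38 is not among them.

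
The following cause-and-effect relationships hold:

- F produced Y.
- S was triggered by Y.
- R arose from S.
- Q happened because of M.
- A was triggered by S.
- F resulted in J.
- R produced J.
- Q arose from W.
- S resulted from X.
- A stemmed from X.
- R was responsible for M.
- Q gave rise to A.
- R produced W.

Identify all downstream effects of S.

A, J, M, Q, R, W

Direct effects: R, A.
2 steps out: J, W, M.
3 steps out: Q.
Not reachable from it: F, Y, X.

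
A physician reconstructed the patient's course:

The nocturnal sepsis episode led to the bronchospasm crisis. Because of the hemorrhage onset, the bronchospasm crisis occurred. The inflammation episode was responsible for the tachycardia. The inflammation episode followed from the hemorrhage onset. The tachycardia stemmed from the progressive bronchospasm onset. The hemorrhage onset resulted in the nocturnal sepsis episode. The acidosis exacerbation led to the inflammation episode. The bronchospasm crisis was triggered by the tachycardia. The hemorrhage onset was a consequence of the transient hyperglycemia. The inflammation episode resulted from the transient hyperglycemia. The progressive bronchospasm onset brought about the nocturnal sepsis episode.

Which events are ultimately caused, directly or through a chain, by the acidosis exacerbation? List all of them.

Direct effects: the inflammation episode.
2 steps out: the tachycardia.
3 steps out: the bronchospasm crisis.
Not reachable from it: the transient hyperglycemia, the hemorrhage onset, the progressive bronchospasm onset, the nocturnal sepsis episode.

the bronchospasm crisis, the inflammation episode, the tachycardia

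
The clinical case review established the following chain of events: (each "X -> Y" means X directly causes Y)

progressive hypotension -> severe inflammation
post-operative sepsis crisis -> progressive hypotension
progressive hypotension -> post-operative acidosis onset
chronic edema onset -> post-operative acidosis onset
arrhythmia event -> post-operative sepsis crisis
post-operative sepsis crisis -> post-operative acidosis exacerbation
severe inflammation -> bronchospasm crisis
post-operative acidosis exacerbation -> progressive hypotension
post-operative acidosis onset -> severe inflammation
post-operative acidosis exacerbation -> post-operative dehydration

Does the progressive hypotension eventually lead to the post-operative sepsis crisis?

The progressive hypotension leads to the post-operative acidosis onset, the severe inflammation, the bronchospasm crisis; the post-operative sepsis crisis is not among them.

No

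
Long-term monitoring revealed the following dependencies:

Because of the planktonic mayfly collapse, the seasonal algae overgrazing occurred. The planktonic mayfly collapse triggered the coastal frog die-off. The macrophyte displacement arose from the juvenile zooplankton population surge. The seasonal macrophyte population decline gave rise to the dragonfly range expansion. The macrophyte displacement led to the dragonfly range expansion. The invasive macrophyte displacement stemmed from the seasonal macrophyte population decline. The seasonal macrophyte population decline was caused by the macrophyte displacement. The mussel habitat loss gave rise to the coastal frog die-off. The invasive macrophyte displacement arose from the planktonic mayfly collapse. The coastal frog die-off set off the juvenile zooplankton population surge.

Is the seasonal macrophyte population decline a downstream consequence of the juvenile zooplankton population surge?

Yes

There is a causal chain: the juvenile zooplankton population surge → the macrophyte displacement → the seasonal macrophyte population decline.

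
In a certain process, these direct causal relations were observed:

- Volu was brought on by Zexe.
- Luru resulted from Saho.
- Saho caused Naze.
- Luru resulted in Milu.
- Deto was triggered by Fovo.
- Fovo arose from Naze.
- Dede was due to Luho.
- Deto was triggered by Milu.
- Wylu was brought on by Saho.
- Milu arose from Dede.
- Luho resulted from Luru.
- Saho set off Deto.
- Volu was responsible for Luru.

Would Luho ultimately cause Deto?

Yes

There is a causal chain: Luho → Dede → Milu → Deto.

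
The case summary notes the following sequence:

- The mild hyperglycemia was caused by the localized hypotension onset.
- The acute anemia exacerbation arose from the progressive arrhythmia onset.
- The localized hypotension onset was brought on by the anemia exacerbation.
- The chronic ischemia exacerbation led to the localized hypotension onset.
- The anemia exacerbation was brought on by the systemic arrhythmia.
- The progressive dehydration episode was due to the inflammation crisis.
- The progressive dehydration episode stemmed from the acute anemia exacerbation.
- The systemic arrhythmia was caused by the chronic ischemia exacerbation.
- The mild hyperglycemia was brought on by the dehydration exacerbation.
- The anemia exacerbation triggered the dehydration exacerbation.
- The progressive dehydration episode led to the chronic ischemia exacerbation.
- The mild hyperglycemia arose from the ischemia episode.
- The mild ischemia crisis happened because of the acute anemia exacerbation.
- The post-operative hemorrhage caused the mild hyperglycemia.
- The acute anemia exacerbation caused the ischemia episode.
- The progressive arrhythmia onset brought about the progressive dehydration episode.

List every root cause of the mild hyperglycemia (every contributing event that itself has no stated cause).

Tracing upstream from the mild hyperglycemia: the mild hyperglycemia ← the localized hypotension onset ← the chronic ischemia exacerbation ← the progressive dehydration episode ← the inflammation crisis.
A separate upstream branch: the mild hyperglycemia ← the ischemia episode ← the acute anemia exacerbation ← the progressive arrhythmia onset.
A separate upstream branch: the mild hyperglycemia ← the post-operative hemorrhage.
Each of those chain origins has no stated cause.

the inflammation crisis, the post-operative hemorrhage, the progressive arrhythmia onset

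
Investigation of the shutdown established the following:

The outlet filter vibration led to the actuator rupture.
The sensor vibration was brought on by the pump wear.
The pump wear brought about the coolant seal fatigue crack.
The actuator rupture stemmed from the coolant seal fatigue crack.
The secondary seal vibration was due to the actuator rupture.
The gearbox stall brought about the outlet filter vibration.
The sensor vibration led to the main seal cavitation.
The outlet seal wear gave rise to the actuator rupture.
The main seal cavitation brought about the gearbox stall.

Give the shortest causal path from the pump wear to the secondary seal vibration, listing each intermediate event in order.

the pump wear → the coolant seal fatigue crack
the coolant seal fatigue crack → the actuator rupture
the actuator rupture → the secondary seal vibration
Length: 3 steps.

the pump wear → the coolant seal fatigue crack → the actuator rupture → the secondary seal vibration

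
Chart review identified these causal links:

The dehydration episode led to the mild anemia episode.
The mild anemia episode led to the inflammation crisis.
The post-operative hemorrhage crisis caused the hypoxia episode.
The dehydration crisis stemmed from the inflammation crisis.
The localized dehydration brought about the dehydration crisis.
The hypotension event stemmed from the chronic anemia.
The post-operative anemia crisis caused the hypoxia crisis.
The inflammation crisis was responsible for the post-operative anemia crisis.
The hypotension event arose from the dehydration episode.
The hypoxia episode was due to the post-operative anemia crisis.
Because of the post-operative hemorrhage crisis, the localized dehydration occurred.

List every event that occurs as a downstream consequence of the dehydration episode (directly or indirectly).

Direct effects: the mild anemia episode, the hypotension event.
2 steps out: the inflammation crisis.
3 steps out: the post-operative anemia crisis, the dehydration crisis.
4 steps out: the hypoxia crisis, the hypoxia episode.
Not reachable from it: the post-operative hemorrhage crisis, the chronic anemia, the localized dehydration.

the dehydration crisis, the hypotension event, the hypoxia crisis, the hypoxia episode, the inflammation crisis, the mild anemia episode, the post-operative anemia crisis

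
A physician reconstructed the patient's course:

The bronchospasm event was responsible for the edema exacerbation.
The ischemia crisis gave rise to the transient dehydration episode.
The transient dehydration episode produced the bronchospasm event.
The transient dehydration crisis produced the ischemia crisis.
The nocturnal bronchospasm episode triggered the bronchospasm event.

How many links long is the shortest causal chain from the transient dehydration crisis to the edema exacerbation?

4

Shortest chain: the transient dehydration crisis → the ischemia crisis → the transient dehydration episode → the bronchospasm event → the edema exacerbation.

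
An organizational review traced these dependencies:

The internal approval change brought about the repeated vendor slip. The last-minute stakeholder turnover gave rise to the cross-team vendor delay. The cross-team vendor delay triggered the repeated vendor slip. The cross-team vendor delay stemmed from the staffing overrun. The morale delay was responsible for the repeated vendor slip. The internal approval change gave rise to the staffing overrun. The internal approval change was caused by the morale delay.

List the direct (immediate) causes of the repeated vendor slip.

the cross-team vendor delay, the internal approval change, the morale delay

Upstream contributors include the staffing overrun, the last-minute stakeholder turnover, but only the cross-team vendor delay, the internal approval change, the morale delay feed directly into the repeated vendor slip.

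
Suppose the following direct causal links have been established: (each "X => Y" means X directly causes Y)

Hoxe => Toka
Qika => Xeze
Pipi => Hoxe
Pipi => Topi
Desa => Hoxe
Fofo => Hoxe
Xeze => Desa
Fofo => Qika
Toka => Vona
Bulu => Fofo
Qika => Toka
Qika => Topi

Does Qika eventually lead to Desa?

There is a causal chain: Qika → Xeze → Desa.

Yes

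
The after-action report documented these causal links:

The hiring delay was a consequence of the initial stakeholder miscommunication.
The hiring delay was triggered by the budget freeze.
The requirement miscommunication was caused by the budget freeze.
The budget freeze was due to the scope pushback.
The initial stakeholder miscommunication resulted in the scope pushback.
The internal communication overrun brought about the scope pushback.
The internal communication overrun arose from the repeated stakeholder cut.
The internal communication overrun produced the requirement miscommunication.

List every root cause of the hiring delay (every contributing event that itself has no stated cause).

Tracing upstream from the hiring delay: the hiring delay ← the initial stakeholder miscommunication.
A separate upstream branch: the hiring delay ← the budget freeze ← the scope pushback ← the internal communication overrun ← the repeated stakeholder cut.
Each of those chain origins has no stated cause.

the initial stakeholder miscommunication, the repeated stakeholder cut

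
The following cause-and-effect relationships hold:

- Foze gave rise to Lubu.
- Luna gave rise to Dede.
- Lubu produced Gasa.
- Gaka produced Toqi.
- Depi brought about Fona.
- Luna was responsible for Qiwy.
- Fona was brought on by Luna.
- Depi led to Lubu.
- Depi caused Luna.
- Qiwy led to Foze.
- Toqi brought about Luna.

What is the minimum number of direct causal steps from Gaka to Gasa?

6

Shortest chain: Gaka → Toqi → Luna → Qiwy → Foze → Lubu → Gasa.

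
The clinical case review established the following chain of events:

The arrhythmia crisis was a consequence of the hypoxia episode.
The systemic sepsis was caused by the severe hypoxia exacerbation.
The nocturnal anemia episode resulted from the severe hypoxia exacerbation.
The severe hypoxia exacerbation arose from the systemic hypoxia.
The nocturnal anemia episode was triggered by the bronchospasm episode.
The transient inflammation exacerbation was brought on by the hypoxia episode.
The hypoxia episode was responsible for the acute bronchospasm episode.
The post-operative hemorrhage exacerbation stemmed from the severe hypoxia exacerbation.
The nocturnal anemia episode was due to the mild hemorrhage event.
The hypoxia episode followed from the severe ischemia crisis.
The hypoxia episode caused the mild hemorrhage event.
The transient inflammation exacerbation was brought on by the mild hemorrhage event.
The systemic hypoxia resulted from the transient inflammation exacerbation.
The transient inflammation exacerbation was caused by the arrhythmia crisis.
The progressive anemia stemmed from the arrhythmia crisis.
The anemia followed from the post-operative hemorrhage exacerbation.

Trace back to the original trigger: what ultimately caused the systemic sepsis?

Tracing upstream from the systemic sepsis: the systemic sepsis ← the severe hypoxia exacerbation ← the systemic hypoxia ← the transient inflammation exacerbation ← the hypoxia episode ← the severe ischemia crisis.
The severe ischemia crisis has no stated cause, so it is the root.

the severe ischemia crisis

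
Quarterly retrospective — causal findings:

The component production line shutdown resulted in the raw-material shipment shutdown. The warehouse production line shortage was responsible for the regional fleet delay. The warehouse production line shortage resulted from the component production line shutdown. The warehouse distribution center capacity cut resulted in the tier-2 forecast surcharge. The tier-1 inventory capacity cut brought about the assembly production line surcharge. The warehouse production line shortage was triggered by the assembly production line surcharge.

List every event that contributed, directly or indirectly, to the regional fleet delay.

the assembly production line surcharge, the component production line shutdown, the tier-1 inventory capacity cut, the warehouse production line shortage

Immediate cause of the regional fleet delay: the warehouse production line shortage.
Further upstream: the tier-1 inventory capacity cut, the assembly production line surcharge, the component production line shutdown.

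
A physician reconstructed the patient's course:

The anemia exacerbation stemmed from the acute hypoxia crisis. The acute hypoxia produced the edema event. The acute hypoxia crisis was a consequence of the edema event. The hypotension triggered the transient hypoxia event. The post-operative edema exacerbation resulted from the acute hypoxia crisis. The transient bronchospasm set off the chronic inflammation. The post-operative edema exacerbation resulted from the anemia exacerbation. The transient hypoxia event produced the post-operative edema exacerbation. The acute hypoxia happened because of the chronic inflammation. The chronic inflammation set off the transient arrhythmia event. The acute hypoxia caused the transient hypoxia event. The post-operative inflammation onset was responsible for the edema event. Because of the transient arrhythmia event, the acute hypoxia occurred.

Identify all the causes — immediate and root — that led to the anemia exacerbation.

Immediate cause of the anemia exacerbation: the acute hypoxia crisis.
Further upstream: the transient bronchospasm, the post-operative inflammation onset, the chronic inflammation, the transient arrhythmia event, the acute hypoxia, the edema event.

the acute hypoxia, the acute hypoxia crisis, the chronic inflammation, the edema event, the post-operative inflammation onset, the transient arrhythmia event, the transient bronchospasm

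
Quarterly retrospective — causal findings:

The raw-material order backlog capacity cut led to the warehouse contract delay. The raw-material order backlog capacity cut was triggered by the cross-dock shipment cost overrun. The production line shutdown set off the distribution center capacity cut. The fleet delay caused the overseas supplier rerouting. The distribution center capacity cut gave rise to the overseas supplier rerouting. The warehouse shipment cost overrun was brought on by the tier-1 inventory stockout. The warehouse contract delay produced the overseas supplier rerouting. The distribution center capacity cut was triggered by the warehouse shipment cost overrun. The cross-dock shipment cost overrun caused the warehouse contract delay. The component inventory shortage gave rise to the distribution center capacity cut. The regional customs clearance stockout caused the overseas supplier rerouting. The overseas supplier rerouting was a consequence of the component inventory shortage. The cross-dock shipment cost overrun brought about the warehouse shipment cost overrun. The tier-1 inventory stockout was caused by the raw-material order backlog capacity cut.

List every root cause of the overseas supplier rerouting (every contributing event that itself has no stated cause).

Tracing upstream from the overseas supplier rerouting: the overseas supplier rerouting ← the warehouse contract delay ← the cross-dock shipment cost overrun.
A separate upstream branch: the overseas supplier rerouting ← the regional customs clearance stockout.
A separate upstream branch: the overseas supplier rerouting ← the component inventory shortage.
A separate upstream branch: the overseas supplier rerouting ← the fleet delay.
A separate upstream branch: the overseas supplier rerouting ← the distribution center capacity cut ← the production line shutdown.
Each of those chain origins has no stated cause.

the component inventory shortage, the cross-dock shipment cost overrun, the fleet delay, the production line shutdown, the regional customs clearance stockout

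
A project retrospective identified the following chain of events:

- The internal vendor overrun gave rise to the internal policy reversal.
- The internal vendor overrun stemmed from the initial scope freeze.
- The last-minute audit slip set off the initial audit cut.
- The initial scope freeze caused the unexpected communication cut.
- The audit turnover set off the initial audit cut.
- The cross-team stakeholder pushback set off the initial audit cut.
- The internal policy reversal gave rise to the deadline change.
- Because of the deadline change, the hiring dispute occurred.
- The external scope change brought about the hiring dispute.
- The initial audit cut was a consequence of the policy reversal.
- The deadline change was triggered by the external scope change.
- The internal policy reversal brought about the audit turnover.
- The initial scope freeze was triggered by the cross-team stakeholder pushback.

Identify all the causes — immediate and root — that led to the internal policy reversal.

Immediate cause of the internal policy reversal: the internal vendor overrun.
Further upstream: the cross-team stakeholder pushback, the initial scope freeze.

the cross-team stakeholder pushback, the initial scope freeze, the internal vendor overrun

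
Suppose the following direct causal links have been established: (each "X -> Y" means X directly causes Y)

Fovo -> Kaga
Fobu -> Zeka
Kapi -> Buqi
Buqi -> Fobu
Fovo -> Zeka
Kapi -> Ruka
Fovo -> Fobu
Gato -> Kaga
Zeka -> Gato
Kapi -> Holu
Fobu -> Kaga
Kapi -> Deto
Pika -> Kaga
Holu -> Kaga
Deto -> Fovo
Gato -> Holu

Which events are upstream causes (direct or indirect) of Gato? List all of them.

Immediate cause of Gato: Zeka.
Further upstream: Kapi, Deto, Fovo, Buqi, Fobu.

Buqi, Deto, Fobu, Fovo, Kapi, Zeka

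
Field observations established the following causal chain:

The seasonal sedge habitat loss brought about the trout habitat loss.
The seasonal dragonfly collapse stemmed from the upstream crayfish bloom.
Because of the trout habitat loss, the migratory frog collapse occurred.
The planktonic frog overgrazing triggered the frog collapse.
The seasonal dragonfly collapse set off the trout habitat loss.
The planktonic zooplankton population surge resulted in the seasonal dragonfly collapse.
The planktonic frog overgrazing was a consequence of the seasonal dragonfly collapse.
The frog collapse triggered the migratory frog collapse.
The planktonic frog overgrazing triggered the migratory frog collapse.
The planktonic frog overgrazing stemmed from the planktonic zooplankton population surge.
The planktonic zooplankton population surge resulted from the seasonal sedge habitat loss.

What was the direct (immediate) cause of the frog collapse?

the planktonic frog overgrazing

Upstream contributors include the seasonal sedge habitat loss, the planktonic zooplankton population surge, the seasonal dragonfly collapse, the upstream crayfish bloom, but only the planktonic frog overgrazing feeds directly into the frog collapse.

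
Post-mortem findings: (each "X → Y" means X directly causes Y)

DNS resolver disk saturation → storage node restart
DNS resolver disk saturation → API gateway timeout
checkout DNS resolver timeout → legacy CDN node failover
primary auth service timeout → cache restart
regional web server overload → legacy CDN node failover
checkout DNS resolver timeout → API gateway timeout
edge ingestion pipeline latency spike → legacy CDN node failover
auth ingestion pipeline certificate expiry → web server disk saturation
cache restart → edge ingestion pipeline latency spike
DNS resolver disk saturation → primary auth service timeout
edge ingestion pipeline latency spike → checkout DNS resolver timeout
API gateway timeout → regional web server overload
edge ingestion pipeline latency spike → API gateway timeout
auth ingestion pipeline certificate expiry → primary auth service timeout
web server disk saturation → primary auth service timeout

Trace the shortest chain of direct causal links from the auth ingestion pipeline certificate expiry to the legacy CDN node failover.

the auth ingestion pipeline certificate expiry → the primary auth service timeout → the cache restart → the edge ingestion pipeline latency spike → the legacy CDN node failover

the auth ingestion pipeline certificate expiry → the primary auth service timeout
the primary auth service timeout → the cache restart
the cache restart → the edge ingestion pipeline latency spike
the edge ingestion pipeline latency spike → the legacy CDN node failover
Length: 4 steps.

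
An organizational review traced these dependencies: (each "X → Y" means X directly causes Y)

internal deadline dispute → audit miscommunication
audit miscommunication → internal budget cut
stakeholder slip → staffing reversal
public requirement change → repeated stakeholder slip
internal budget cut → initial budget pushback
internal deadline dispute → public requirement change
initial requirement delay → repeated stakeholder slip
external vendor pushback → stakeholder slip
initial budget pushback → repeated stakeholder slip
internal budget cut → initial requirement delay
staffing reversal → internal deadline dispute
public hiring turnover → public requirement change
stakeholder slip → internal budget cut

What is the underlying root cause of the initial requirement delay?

the external vendor pushback

Tracing upstream from the initial requirement delay: the initial requirement delay ← the internal budget cut ← the stakeholder slip ← the external vendor pushback.
The external vendor pushback has no stated cause, so it is the root.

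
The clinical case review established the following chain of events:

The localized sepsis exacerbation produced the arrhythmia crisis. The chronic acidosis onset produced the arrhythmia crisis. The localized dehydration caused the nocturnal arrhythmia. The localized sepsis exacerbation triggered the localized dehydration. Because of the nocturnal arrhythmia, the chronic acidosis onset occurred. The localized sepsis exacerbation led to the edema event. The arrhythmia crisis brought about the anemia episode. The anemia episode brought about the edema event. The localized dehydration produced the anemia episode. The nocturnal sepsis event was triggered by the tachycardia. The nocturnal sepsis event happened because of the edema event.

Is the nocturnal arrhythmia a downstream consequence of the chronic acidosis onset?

No

The chronic acidosis onset leads to the arrhythmia crisis, the anemia episode, the edema event, the nocturnal sepsis event; the nocturnal arrhythmia is not among them.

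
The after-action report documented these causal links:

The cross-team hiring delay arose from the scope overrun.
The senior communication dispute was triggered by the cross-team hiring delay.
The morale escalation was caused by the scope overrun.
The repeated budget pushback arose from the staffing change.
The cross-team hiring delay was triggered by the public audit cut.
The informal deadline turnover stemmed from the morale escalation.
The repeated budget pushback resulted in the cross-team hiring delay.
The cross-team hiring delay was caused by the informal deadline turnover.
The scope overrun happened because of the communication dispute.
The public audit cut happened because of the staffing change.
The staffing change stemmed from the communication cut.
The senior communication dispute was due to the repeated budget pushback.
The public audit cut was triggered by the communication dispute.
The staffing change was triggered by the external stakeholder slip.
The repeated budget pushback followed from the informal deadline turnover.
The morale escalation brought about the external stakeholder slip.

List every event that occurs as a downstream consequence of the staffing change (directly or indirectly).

Direct effects: the public audit cut, the repeated budget pushback.
2 steps out: the cross-team hiring delay, the senior communication dispute.
Not reachable from it: the communication dispute, the scope overrun, the morale escalation, the external stakeholder slip, the informal deadline turnover, the communication cut.

the cross-team hiring delay, the public audit cut, the repeated budget pushback, the senior communication dispute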